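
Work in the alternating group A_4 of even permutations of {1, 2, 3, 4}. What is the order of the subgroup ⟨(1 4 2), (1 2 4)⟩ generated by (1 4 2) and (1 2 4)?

3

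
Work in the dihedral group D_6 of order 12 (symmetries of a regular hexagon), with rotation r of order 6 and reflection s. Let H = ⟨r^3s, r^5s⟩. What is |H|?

6

|⟨r^3s⟩| = 2 and |⟨r^5s⟩| = 2, so |H| is a multiple of lcm(2, 2) = 2 and divides |G| = 12.
Closing under the operation: H = {e, r^2, r^4, rs, r^3s, r^5s}, so |H| = 6.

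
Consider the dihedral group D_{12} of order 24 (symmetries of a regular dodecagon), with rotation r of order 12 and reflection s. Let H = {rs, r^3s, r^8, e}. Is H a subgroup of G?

r^8 ∈ H but its inverse r^4 ∉ H, so H is not a subgroup.

No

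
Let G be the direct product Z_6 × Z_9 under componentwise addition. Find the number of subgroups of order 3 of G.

|G| = 54 and 3 | 54, so subgroups of order 3 are possible by Lagrange.
The subgroups of order 3 are: {(0,0), (0,3), (0,6)}; {(0,0), (2,0), (4,0)}; {(0,0), (2,3), (4,6)}; {(0,0), (2,6), (4,3)}.
So G has 4 subgroups of order 3.

4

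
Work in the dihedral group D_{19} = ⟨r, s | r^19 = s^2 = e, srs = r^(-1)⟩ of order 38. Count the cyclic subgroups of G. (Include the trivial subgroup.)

21

A cyclic subgroup of order d is generated by each of its φ(d) elements of order d, so the cyclic subgroups of order d number (#elements of order d)/φ(d).
Cyclic subgroups by order — order 1: 1; order 2: 19; order 19: 1.
Total: 21.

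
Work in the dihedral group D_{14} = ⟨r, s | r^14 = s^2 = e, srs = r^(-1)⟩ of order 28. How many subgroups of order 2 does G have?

15

|G| = 28 and 2 | 28, so subgroups of order 2 are possible by Lagrange.
The subgroups of order 2 are: {e, r^10s}; {e, r^11s}; {e, r^12s}; {e, r^13s}; … (15 in all).
So G has 15 subgroups of order 2.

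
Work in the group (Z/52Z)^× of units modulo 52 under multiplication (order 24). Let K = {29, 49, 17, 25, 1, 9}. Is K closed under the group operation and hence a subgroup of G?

|K| = 6 divides |G| = 24, consistent with Lagrange.
K contains the identity, every element's inverse is in K, and K is closed under ·: it is a subgroup.
In fact K = ⟨17⟩.

Yes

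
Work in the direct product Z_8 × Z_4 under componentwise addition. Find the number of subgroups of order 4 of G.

|G| = 32 and 4 | 32, so subgroups of order 4 are possible by Lagrange.
The subgroups of order 4 are: {(0,0), (0,1), (0,2), (0,3)}; {(0,0), (0,2), (4,0), (4,2)}; {(0,0), (0,2), (4,1), (4,3)}; {(0,0), (2,0), (4,0), (6,0)}; … (7 in all).
So G has 7 subgroups of order 4.

7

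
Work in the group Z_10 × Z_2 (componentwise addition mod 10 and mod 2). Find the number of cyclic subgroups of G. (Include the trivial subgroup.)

8

Group the elements of G by the cyclic subgroup they generate; each cyclic subgroup of order d accounts for φ(d) elements.
Cyclic subgroups by order — order 1: 1; order 2: 3; order 5: 1; order 10: 3.
Total: 8.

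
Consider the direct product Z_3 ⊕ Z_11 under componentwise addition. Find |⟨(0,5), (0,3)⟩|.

|⟨(0,5)⟩| = 11 and |⟨(0,3)⟩| = 11, so |H| is a multiple of lcm(11, 11) = 11 and divides |G| = 33.
Closing under the operation: H = {(0,0), (0,1), (0,2), (0,3), (0,4), (0,5), (0,6), (0,7), (0,8), (0,9), (0,10)}, so |H| = 11.

11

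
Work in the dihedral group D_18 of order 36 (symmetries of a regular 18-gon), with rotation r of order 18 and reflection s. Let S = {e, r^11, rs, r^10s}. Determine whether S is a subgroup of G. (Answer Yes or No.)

r^11 ∈ S but its inverse r^7 ∉ S, so S is not a subgroup.

No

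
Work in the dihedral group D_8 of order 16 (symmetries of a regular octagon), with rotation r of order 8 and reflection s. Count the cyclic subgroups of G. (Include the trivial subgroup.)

Group the elements of G by the cyclic subgroup they generate; each cyclic subgroup of order d accounts for φ(d) elements.
Cyclic subgroups by order — order 1: 1; order 2: 9; order 4: 1; order 8: 1.
Total: 12.

12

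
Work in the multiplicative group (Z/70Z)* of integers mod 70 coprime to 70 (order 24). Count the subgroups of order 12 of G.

3

|G| = 24 and 12 | 24, so subgroups of order 12 are possible by Lagrange.
The subgroups of order 12 are: {1, 3, 9, 11, 13, 17, 27, 29, 33, 39, 47, 51}; {1, 9, 11, 19, 29, 31, 39, 41, 51, 59, 61, 69}; {1, 9, 11, 23, 29, 37, 39, 43, 51, 53, 57, 67}.
So G has 3 subgroups of order 12.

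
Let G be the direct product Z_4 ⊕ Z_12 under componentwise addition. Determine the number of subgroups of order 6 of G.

|G| = 48 and 6 | 48, so subgroups of order 6 are possible by Lagrange.
The subgroups of order 6 are: {(0,0), (0,2), (0,4), (0,6), (0,8), (0,10)}; {(0,0), (0,4), (0,8), (2,0), (2,4), (2,8)}; {(0,0), (0,4), (0,8), (2,2), (2,6), (2,10)}.
So G has 3 subgroups of order 6.

3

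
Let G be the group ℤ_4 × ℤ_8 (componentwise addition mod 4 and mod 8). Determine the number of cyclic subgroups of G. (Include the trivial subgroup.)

14

A cyclic subgroup of order d is generated by each of its φ(d) elements of order d, so the cyclic subgroups of order d number (#elements of order d)/φ(d).
Cyclic subgroups by order — order 1: 1; order 2: 3; order 4: 6; order 8: 4.
Total: 14.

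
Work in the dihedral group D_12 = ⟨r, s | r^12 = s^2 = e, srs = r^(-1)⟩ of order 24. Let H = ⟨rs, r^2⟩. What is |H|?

12

|⟨rs⟩| = 2 and |⟨r^2⟩| = 6, so |H| is a multiple of lcm(2, 6) = 6 and divides |G| = 24.
Closing under the operation: H = {e, r^2, r^4, r^6, r^8, r^10, rs, r^3s, r^5s, r^7s, r^9s, r^11s}, so |H| = 12.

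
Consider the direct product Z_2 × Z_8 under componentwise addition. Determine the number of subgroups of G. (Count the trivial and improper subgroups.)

11

|G| = 16, so by Lagrange every subgroup order divides 16. Divisors: 1, 2, 4, 8, 16.
Subgroups by order — order 1: 1; order 2: 3; order 4: 3; order 8: 3; order 16: 1.
Total: 1 + 3 + 3 + 3 + 1 = 11.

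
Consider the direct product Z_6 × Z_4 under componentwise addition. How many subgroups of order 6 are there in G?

|G| = 24 and 6 | 24, so subgroups of order 6 are possible by Lagrange.
The subgroups of order 6 are: {(0,0), (0,2), (2,0), (2,2), (4,0), (4,2)}; {(0,0), (1,0), (2,0), (3,0), (4,0), (5,0)}; {(0,0), (1,2), (2,0), (3,2), (4,0), (5,2)}.
So G has 3 subgroups of order 6.

3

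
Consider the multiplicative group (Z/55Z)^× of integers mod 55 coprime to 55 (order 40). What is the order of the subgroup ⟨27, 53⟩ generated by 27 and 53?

20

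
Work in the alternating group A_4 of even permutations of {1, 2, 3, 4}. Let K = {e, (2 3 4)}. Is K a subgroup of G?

No

(2 3 4) ∈ K but its inverse (2 4 3) ∉ K, so K is not a subgroup.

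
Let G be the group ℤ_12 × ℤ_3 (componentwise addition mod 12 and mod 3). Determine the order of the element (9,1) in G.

12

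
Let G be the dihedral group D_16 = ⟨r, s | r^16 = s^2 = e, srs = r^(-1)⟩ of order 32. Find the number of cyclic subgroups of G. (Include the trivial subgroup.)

Group the elements of G by the cyclic subgroup they generate; each cyclic subgroup of order d accounts for φ(d) elements.
Cyclic subgroups by order — order 1: 1; order 2: 17; order 4: 1; order 8: 1; order 16: 1.
Total: 21.

21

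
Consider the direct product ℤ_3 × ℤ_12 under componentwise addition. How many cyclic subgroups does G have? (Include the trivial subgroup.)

15

A cyclic subgroup of order d is generated by each of its φ(d) elements of order d, so the cyclic subgroups of order d number (#elements of order d)/φ(d).
Cyclic subgroups by order — order 1: 1; order 2: 1; order 3: 4; order 4: 1; order 6: 4; order 12: 4.
Total: 15.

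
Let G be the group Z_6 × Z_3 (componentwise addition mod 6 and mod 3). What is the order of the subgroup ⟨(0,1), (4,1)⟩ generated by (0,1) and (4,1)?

9

|⟨(0,1)⟩| = 3 and |⟨(4,1)⟩| = 3, so |H| is a multiple of lcm(3, 3) = 3 and divides |G| = 18.
Closing under the operation: H = {(0,0), (0,1), (0,2), (2,0), (2,1), (2,2), (4,0), (4,1), (4,2)}, so |H| = 9.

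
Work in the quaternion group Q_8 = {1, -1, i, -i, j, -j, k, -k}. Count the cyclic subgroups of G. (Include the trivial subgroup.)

A cyclic subgroup of order d is generated by each of its φ(d) elements of order d, so the cyclic subgroups of order d number (#elements of order d)/φ(d).
Cyclic subgroups by order — order 1: 1; order 2: 1; order 4: 3.
Total: 5.

5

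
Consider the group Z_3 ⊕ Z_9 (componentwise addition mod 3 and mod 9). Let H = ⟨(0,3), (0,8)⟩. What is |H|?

9

|⟨(0,3)⟩| = 3 and |⟨(0,8)⟩| = 9, so |H| is a multiple of lcm(3, 9) = 9 and divides |G| = 27.
Closing under the operation: H = {(0,0), (0,1), (0,2), (0,3), (0,4), (0,5), (0,6), (0,7), (0,8)}, so |H| = 9.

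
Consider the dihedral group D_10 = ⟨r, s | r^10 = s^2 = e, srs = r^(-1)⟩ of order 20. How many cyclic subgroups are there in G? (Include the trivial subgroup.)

14

A cyclic subgroup of order d is generated by each of its φ(d) elements of order d, so the cyclic subgroups of order d number (#elements of order d)/φ(d).
Cyclic subgroups by order — order 1: 1; order 2: 11; order 5: 1; order 10: 1.
Total: 14.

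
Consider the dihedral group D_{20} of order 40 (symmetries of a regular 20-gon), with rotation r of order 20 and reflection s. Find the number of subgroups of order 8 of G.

|G| = 40 and 8 | 40, so subgroups of order 8 are possible by Lagrange.
The subgroups of order 8 are: {e, r^5, r^10, r^15, s, r^5s, r^10s, r^15s}; {e, r^5, r^10, r^15, rs, r^6s, r^11s, r^16s}; {e, r^5, r^10, r^15, r^2s, r^7s, r^12s, r^17s}; {e, r^5, r^10, r^15, r^3s, r^8s, r^13s, r^18s}; … (5 in all).
So G has 5 subgroups of order 8.

5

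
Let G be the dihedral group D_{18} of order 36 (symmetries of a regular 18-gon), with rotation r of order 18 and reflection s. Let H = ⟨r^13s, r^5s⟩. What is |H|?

18

|⟨r^13s⟩| = 2 and |⟨r^5s⟩| = 2, so |H| is a multiple of lcm(2, 2) = 2 and divides |G| = 36.
Closing under the operation: H = {e, r^2, r^4, r^6, r^8, r^10, r^12, r^14, r^16, rs, r^3s, r^5s, r^7s, r^9s, r^11s, r^13s, r^15s, r^17s}, so |H| = 18.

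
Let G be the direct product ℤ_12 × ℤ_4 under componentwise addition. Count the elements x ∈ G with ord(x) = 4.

An element (a,b) has order lcm(ord(a), ord(b)); count pairs with lcm equal to 4.
Enumerating gives 12 such elements.

12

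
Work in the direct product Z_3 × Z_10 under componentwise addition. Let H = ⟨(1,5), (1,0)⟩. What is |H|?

|⟨(1,5)⟩| = 6 and |⟨(1,0)⟩| = 3, so |H| is a multiple of lcm(6, 3) = 6 and divides |G| = 30.
Closing under the operation: H = {(0,0), (0,5), (1,0), (1,5), (2,0), (2,5)}, so |H| = 6.

6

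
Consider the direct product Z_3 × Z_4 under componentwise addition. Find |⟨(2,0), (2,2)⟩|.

|⟨(2,0)⟩| = 3 and |⟨(2,2)⟩| = 6, so |H| is a multiple of lcm(3, 6) = 6 and divides |G| = 12.
Closing under the operation: H = {(0,0), (0,2), (1,0), (1,2), (2,0), (2,2)}, so |H| = 6.

6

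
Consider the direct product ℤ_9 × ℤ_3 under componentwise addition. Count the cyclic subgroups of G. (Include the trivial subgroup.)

8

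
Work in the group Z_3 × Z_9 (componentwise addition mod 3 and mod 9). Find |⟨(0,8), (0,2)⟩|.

|⟨(0,8)⟩| = 9 and |⟨(0,2)⟩| = 9, so |H| is a multiple of lcm(9, 9) = 9 and divides |G| = 27.
Closing under the operation: H = {(0,0), (0,1), (0,2), (0,3), (0,4), (0,5), (0,6), (0,7), (0,8)}, so |H| = 9.

9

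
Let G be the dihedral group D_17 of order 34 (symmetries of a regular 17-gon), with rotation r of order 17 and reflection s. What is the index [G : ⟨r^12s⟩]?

|⟨r^12s⟩| = 2 and |G| = 34.
By Lagrange, [G : H] = |G|/|H| = 34/2 = 17.

17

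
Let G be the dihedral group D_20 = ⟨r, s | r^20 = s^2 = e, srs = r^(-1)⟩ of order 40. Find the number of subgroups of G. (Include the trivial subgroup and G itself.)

48

|G| = 40, so by Lagrange every subgroup order divides 40. Divisors: 1, 2, 4, 5, 8, 10, 20, 40.
Subgroups by order — order 1: 1; order 2: 21; order 4: 11; order 5: 1; order 8: 5; order 10: 5; order 20: 3; order 40: 1.
Total: 1 + 21 + 11 + 1 + 5 + 5 + 3 + 1 = 48.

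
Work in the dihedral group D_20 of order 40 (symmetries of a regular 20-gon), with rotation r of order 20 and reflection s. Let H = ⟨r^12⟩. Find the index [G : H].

8

|⟨r^12⟩| = 5 and |G| = 40.
By Lagrange, [G : H] = |G|/|H| = 40/5 = 8.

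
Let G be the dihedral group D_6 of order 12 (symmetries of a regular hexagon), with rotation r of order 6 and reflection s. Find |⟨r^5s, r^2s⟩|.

|⟨r^5s⟩| = 2 and |⟨r^2s⟩| = 2, so |H| is a multiple of lcm(2, 2) = 2 and divides |G| = 12.
Closing under the operation: H = {e, r^3, r^2s, r^5s}, so |H| = 4.

4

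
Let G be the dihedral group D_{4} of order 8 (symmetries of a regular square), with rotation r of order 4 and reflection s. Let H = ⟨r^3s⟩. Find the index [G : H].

|⟨r^3s⟩| = 2 and |G| = 8.
By Lagrange, [G : H] = |G|/|H| = 8/2 = 4.

4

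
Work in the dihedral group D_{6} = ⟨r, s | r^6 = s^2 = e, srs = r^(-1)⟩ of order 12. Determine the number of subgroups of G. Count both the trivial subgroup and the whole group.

|G| = 12, so by Lagrange every subgroup order divides 12. Divisors: 1, 2, 3, 4, 6, 12.
Subgroups by order — order 1: 1; order 2: 7; order 3: 1; order 4: 3; order 6: 3; order 12: 1.
Total: 1 + 7 + 1 + 3 + 3 + 1 = 16.

16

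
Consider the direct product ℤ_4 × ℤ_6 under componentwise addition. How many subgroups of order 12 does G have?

3

|G| = 24 and 12 | 24, so subgroups of order 12 are possible by Lagrange.
The subgroups of order 12 are: {(0,0), (0,1), (0,2), (0,3), (0,4), (0,5), (2,0), (2,1), (2,2), (2,3), (2,4), (2,5)}; {(0,0), (0,2), (0,4), (1,0), (1,2), (1,4), (2,0), (2,2), (2,4), (3,0), (3,2), (3,4)}; {(0,0), (0,2), (0,4), (1,1), (1,3), (1,5), (2,0), (2,2), (2,4), (3,1), (3,3), (3,5)}.
So G has 3 subgroups of order 12.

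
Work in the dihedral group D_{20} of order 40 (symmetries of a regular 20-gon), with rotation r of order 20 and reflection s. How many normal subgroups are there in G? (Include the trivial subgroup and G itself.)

G has 48 subgroups. Checking conjugation-invariance by order — order 1: 1/1 normal; order 2: 1/21 normal; order 4: 1/11 normal; order 5: 1/1 normal; order 8: 0/5 normal; order 10: 1/5 normal; order 20: 3/3 normal; order 40: 1/1 normal.
Total normal subgroups: 9.

9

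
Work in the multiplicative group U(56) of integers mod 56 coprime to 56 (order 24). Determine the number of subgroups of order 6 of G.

7

|G| = 24 and 6 | 24, so subgroups of order 6 are possible by Lagrange.
The subgroups of order 6 are: {1, 9, 11, 25, 43, 51}; {1, 5, 9, 13, 25, 45}; {1, 9, 15, 23, 25, 39}; {1, 9, 17, 25, 33, 41}; … (7 in all).
So G has 7 subgroups of order 6.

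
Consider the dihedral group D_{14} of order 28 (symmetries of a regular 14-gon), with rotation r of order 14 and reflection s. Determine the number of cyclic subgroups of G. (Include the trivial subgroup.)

A cyclic subgroup of order d is generated by each of its φ(d) elements of order d, so the cyclic subgroups of order d number (#elements of order d)/φ(d).
Cyclic subgroups by order — order 1: 1; order 2: 15; order 7: 1; order 14: 1.
Total: 18.

18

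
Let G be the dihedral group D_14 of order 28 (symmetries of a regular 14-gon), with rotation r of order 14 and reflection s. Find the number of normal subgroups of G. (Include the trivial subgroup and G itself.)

7

G has 28 subgroups. Checking conjugation-invariance by order — order 1: 1/1 normal; order 2: 1/15 normal; order 4: 0/7 normal; order 7: 1/1 normal; order 14: 3/3 normal; order 28: 1/1 normal.
Total normal subgroups: 7.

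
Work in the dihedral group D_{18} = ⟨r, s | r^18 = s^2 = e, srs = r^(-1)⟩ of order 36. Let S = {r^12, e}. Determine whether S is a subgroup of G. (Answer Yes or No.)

r^12 ∈ S but its inverse r^6 ∉ S, so S is not a subgroup.

No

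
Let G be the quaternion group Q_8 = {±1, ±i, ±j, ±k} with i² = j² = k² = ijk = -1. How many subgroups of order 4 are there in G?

|G| = 8 and 4 | 8, so subgroups of order 4 are possible by Lagrange.
The subgroups of order 4 are: {1, -1, i, -i}; {1, -1, j, -j}; {1, -1, k, -k}.
So G has 3 subgroups of order 4.

3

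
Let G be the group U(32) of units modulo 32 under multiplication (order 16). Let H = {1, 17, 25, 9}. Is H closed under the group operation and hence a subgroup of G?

Yes

|H| = 4 divides |G| = 16, consistent with Lagrange.
H contains the identity, every element's inverse is in H, and H is closed under ·: it is a subgroup.
In fact H = ⟨25⟩.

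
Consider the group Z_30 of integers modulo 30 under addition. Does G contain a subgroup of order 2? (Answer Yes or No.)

Yes

2 | 30. A subgroup of order 2 is {0, 15}.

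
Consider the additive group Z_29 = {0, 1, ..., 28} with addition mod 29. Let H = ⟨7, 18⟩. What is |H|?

|⟨7⟩| = 29 and |⟨18⟩| = 29, so |H| is a multiple of lcm(29, 29) = 29 and divides |G| = 29.
Closing {7, 18} under the group operation gives all of G, so |H| = 29.

29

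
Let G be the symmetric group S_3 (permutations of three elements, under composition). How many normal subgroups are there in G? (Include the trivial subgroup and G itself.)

G has 6 subgroups. Checking conjugation-invariance by order — order 1: 1/1 normal; order 2: 0/3 normal; order 3: 1/1 normal; order 6: 1/1 normal.
Total normal subgroups: 3.

3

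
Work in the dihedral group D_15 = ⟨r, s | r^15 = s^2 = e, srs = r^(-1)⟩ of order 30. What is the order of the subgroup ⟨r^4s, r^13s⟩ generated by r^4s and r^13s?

|⟨r^4s⟩| = 2 and |⟨r^13s⟩| = 2, so |H| is a multiple of lcm(2, 2) = 2 and divides |G| = 30.
Closing under the operation: H = {e, r^3, r^6, r^9, r^12, rs, r^4s, r^7s, r^10s, r^13s}, so |H| = 10.

10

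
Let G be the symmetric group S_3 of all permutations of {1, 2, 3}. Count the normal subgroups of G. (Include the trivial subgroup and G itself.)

G has 6 subgroups. Checking conjugation-invariance by order — order 1: 1/1 normal; order 2: 0/3 normal; order 3: 1/1 normal; order 6: 1/1 normal.
Total normal subgroups: 3.

3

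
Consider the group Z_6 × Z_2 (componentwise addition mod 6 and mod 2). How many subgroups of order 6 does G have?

3

|G| = 12 and 6 | 12, so subgroups of order 6 are possible by Lagrange.
The subgroups of order 6 are: {(0,0), (0,1), (2,0), (2,1), (4,0), (4,1)}; {(0,0), (1,0), (2,0), (3,0), (4,0), (5,0)}; {(0,0), (1,1), (2,0), (3,1), (4,0), (5,1)}.
So G has 3 subgroups of order 6.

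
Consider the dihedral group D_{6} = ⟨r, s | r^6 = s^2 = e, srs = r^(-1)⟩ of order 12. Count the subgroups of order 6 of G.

3

|G| = 12 and 6 | 12, so subgroups of order 6 are possible by Lagrange.
The subgroups of order 6 are: {e, r, r^2, r^3, r^4, r^5}; {e, r^2, r^4, s, r^2s, r^4s}; {e, r^2, r^4, rs, r^3s, r^5s}.
So G has 3 subgroups of order 6.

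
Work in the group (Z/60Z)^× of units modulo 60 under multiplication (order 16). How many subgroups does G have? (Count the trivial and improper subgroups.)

|G| = 16, so by Lagrange every subgroup order divides 16. Divisors: 1, 2, 4, 8, 16.
Subgroups by order — order 1: 1; order 2: 7; order 4: 11; order 8: 7; order 16: 1.
Total: 1 + 7 + 11 + 7 + 1 = 27.

27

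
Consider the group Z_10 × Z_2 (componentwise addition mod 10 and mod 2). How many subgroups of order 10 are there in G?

3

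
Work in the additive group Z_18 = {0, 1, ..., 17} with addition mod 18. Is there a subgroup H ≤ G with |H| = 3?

3 | 18. A subgroup of order 3 is {0, 6, 12}.

Yes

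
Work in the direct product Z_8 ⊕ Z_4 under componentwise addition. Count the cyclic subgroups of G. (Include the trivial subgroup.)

14

A cyclic subgroup of order d is generated by each of its φ(d) elements of order d, so the cyclic subgroups of order d number (#elements of order d)/φ(d).
Cyclic subgroups by order — order 1: 1; order 2: 3; order 4: 6; order 8: 4.
Total: 14.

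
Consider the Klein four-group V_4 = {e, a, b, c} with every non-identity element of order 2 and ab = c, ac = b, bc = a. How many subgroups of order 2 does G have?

|G| = 4 and 2 | 4, so subgroups of order 2 are possible by Lagrange.
The subgroups of order 2 are: {e, a}; {e, b}; {e, c}.
So G has 3 subgroups of order 2.

3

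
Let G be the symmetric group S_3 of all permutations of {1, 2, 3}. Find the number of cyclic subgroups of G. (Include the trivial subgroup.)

A cyclic subgroup of order d is generated by each of its φ(d) elements of order d, so the cyclic subgroups of order d number (#elements of order d)/φ(d).
Cyclic subgroups by order — order 1: 1; order 2: 3; order 3: 1.
Total: 5.

5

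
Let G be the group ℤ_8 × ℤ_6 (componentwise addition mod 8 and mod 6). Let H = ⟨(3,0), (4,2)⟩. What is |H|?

|⟨(3,0)⟩| = 8 and |⟨(4,2)⟩| = 6, so |H| is a multiple of lcm(8, 6) = 24 and divides |G| = 48.
Closing under the operation: H = {(0,0), (0,2), (0,4), (1,0), (1,2), (1,4), (2,0), (2,2), (2,4), (3,0), (3,2), (3,4), (4,0), (4,2), (4,4), (5,0), (5,2), (5,4), (6,0), (6,2), (6,4), (7,0), (7,2), (7,4)}, so |H| = 24.

24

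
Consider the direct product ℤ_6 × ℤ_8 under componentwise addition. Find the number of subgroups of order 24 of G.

3

|G| = 48 and 24 | 48, so subgroups of order 24 are possible by Lagrange.
The subgroups of order 24 are: {(0,0), (0,1), (0,2), (0,3), (0,4), (0,5), (0,6), (0,7), (2,0), (2,1), (2,2), (2,3), (2,4), (2,5), (2,6), (2,7), (4,0), (4,1), (4,2), (4,3), (4,4), (4,5), (4,6), (4,7)}; {(0,0), (0,2), (0,4), (0,6), (1,0), (1,2), (1,4), (1,6), (2,0), (2,2), (2,4), (2,6), (3,0), (3,2), (3,4), (3,6), (4,0), (4,2), (4,4), (4,6), (5,0), (5,2), (5,4), (5,6)}; {(0,0), (0,2), (0,4), (0,6), (1,1), (1,3), (1,5), (1,7), (2,0), (2,2), (2,4), (2,6), (3,1), (3,3), (3,5), (3,7), (4,0), (4,2), (4,4), (4,6), (5,1), (5,3), (5,5), (5,7)}.
So G has 3 subgroups of order 24.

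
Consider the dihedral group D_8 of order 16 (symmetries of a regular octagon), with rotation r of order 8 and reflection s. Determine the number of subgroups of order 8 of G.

3

|G| = 16 and 8 | 16, so subgroups of order 8 are possible by Lagrange.
The subgroups of order 8 are: {e, r, r^2, r^3, r^4, r^5, r^6, r^7}; {e, r^2, r^4, r^6, s, r^2s, r^4s, r^6s}; {e, r^2, r^4, r^6, rs, r^3s, r^5s, r^7s}.
So G has 3 subgroups of order 8.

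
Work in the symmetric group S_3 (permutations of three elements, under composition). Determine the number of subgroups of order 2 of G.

|G| = 6 and 2 | 6, so subgroups of order 2 are possible by Lagrange.
The subgroups of order 2 are: {e, (1 2)}; {e, (1 3)}; {e, (2 3)}.
So G has 3 subgroups of order 2.

3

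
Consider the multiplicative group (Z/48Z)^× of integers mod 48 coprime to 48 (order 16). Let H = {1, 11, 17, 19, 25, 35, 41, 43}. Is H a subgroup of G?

Yes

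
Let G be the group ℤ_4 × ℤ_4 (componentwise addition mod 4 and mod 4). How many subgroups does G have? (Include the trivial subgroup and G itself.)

15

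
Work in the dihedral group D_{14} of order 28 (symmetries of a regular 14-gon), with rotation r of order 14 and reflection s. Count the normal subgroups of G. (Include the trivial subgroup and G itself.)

G has 28 subgroups. Checking conjugation-invariance by order — order 1: 1/1 normal; order 2: 1/15 normal; order 4: 0/7 normal; order 7: 1/1 normal; order 14: 3/3 normal; order 28: 1/1 normal.
Total normal subgroups: 7.

7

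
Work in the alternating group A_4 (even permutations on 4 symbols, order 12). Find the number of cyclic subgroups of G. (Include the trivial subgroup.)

Group the elements of G by the cyclic subgroup they generate; each cyclic subgroup of order d accounts for φ(d) elements.
Cyclic subgroups by order — order 1: 1; order 2: 3; order 3: 4.
Total: 8.

8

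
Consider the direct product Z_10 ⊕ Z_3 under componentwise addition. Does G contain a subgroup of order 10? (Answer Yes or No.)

Yes

10 | 30. A subgroup of order 10 is {(0,0), (1,0), (2,0), (3,0), (4,0), (5,0), (6,0), (7,0), (8,0), (9,0)}.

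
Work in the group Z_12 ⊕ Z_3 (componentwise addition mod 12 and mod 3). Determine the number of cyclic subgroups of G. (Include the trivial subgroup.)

A cyclic subgroup of order d is generated by each of its φ(d) elements of order d, so the cyclic subgroups of order d number (#elements of order d)/φ(d).
Cyclic subgroups by order — order 1: 1; order 2: 1; order 3: 4; order 4: 1; order 6: 4; order 12: 4.
Total: 15.

15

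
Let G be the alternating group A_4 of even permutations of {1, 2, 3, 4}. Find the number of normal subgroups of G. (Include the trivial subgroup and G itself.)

3

G has 10 subgroups. Checking conjugation-invariance by order — order 1: 1/1 normal; order 2: 0/3 normal; order 3: 0/4 normal; order 4: 1/1 normal; order 12: 1/1 normal.
Total normal subgroups: 3.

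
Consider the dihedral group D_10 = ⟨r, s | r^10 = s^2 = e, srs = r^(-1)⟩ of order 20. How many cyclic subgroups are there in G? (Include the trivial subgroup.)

A cyclic subgroup of order d is generated by each of its φ(d) elements of order d, so the cyclic subgroups of order d number (#elements of order d)/φ(d).
Cyclic subgroups by order — order 1: 1; order 2: 11; order 5: 1; order 10: 1.
Total: 14.

14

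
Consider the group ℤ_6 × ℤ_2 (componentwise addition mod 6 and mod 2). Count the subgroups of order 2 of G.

3

|G| = 12 and 2 | 12, so subgroups of order 2 are possible by Lagrange.
The subgroups of order 2 are: {(0,0), (0,1)}; {(0,0), (3,0)}; {(0,0), (3,1)}.
So G has 3 subgroups of order 2.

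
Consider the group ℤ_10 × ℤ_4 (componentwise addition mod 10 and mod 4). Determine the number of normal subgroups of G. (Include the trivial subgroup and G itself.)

G is abelian, so every subgroup is normal.
G has 16 subgroups in total, hence 16 normal subgroups.

16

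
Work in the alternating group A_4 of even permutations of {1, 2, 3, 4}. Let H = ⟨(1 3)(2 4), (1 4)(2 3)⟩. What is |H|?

|⟨(1 3)(2 4)⟩| = 2 and |⟨(1 4)(2 3)⟩| = 2, so |H| is a multiple of lcm(2, 2) = 2 and divides |G| = 12.
Closing under the operation: H = {e, (1 2)(3 4), (1 3)(2 4), (1 4)(2 3)}, so |H| = 4.

4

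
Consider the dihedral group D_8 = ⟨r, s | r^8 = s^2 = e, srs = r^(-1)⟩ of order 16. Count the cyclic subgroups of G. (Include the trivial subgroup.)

Each element a generates a cyclic subgroup ⟨a⟩; distinct elements may generate the same one (a cyclic group of order d has φ(d) generators).
Cyclic subgroups by order — order 1: 1; order 2: 9; order 4: 1; order 8: 1.
Total: 12.

12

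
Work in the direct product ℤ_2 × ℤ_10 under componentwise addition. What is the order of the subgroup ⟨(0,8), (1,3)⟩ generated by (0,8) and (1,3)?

10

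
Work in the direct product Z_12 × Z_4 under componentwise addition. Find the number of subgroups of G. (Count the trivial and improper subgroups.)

|G| = 48, so by Lagrange every subgroup order divides 48. Divisors: 1, 2, 3, 4, 6, 8, 12, 16, 24, 48.
Subgroups by order — order 1: 1; order 2: 3; order 3: 1; order 4: 7; order 6: 3; order 8: 3; order 12: 7; order 16: 1; order 24: 3; order 48: 1.
Total: 1 + 3 + 1 + 7 + 3 + 3 + 7 + 1 + 3 + 1 = 30.

30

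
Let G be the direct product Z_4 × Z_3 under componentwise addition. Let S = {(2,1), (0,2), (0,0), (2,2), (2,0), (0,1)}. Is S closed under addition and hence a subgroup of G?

Yes

|S| = 6 divides |G| = 12, consistent with Lagrange.
S contains the identity, every element's inverse is in S, and S is closed under +: it is a subgroup.
In fact S = ⟨(2,2)⟩.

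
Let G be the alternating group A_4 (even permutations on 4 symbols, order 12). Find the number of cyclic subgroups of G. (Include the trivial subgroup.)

8

A cyclic subgroup of order d is generated by each of its φ(d) elements of order d, so the cyclic subgroups of order d number (#elements of order d)/φ(d).
Cyclic subgroups by order — order 1: 1; order 2: 3; order 3: 4.
Total: 8.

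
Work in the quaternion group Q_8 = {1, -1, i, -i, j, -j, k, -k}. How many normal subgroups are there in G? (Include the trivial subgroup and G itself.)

G has 6 subgroups. Checking conjugation-invariance by order — order 1: 1/1 normal; order 2: 1/1 normal; order 4: 3/3 normal; order 8: 1/1 normal.
Total normal subgroups: 6.

6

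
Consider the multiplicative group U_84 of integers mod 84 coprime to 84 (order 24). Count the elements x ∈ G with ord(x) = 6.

Enumerating element orders in G gives 14 elements of order 6.

14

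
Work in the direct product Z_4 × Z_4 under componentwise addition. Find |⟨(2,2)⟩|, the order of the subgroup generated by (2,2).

2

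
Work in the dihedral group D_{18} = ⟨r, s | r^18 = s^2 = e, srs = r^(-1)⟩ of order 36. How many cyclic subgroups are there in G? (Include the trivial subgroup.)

Each element a generates a cyclic subgroup ⟨a⟩; distinct elements may generate the same one (a cyclic group of order d has φ(d) generators).
Cyclic subgroups by order — order 1: 1; order 2: 19; order 3: 1; order 6: 1; order 9: 1; order 18: 1.
Total: 24.

24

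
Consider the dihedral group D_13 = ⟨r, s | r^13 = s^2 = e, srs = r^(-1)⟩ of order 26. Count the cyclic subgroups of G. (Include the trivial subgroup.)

Group the elements of G by the cyclic subgroup they generate; each cyclic subgroup of order d accounts for φ(d) elements.
Cyclic subgroups by order — order 1: 1; order 2: 13; order 13: 1.
Total: 15.

15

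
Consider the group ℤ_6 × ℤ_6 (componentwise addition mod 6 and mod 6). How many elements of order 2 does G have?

An element (a,b) has order lcm(ord(a), ord(b)); count pairs with lcm equal to 2.
Enumerating gives 3 such elements.

3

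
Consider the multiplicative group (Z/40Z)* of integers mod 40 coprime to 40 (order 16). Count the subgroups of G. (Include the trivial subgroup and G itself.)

27

|G| = 16, so by Lagrange every subgroup order divides 16. Divisors: 1, 2, 4, 8, 16.
Subgroups by order — order 1: 1; order 2: 7; order 4: 11; order 8: 7; order 16: 1.
Total: 1 + 7 + 11 + 7 + 1 = 27.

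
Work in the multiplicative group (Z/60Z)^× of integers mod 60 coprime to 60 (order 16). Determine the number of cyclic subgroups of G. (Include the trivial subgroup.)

Each element a generates a cyclic subgroup ⟨a⟩; distinct elements may generate the same one (a cyclic group of order d has φ(d) generators).
Cyclic subgroups by order — order 1: 1; order 2: 7; order 4: 4.
Total: 12.

12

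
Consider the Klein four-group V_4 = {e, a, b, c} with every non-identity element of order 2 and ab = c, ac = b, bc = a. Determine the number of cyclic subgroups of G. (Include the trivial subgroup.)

A cyclic subgroup of order d is generated by each of its φ(d) elements of order d, so the cyclic subgroups of order d number (#elements of order d)/φ(d).
Cyclic subgroups by order — order 1: 1; order 2: 3.
Total: 4.

4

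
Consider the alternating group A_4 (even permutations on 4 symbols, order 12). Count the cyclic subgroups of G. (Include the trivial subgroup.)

8

A cyclic subgroup of order d is generated by each of its φ(d) elements of order d, so the cyclic subgroups of order d number (#elements of order d)/φ(d).
Cyclic subgroups by order — order 1: 1; order 2: 3; order 3: 4.
Total: 8.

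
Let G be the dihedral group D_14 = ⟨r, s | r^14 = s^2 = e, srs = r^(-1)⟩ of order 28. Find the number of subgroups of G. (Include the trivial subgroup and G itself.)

28

|G| = 28, so by Lagrange every subgroup order divides 28. Divisors: 1, 2, 4, 7, 14, 28.
Subgroups by order — order 1: 1; order 2: 15; order 4: 7; order 7: 1; order 14: 3; order 28: 1.
Total: 1 + 15 + 7 + 1 + 3 + 1 = 28.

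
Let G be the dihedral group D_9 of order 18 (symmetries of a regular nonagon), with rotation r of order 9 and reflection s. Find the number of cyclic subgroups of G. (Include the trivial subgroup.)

12

A cyclic subgroup of order d is generated by each of its φ(d) elements of order d, so the cyclic subgroups of order d number (#elements of order d)/φ(d).
Cyclic subgroups by order — order 1: 1; order 2: 9; order 3: 1; order 9: 1.
Total: 12.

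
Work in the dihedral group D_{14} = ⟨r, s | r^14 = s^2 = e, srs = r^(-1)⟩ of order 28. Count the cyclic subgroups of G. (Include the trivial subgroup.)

Each element a generates a cyclic subgroup ⟨a⟩; distinct elements may generate the same one (a cyclic group of order d has φ(d) generators).
Cyclic subgroups by order — order 1: 1; order 2: 15; order 7: 1; order 14: 1.
Total: 18.

18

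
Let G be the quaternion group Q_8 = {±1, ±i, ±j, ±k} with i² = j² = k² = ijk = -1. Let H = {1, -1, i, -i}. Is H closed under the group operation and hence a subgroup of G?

|H| = 4 divides |G| = 8, consistent with Lagrange.
H contains the identity, every element's inverse is in H, and H is closed under ·: it is a subgroup.
In fact H = ⟨-i⟩.

Yes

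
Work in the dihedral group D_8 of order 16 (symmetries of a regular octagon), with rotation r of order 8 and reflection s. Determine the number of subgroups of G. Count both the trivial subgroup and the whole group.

|G| = 16, so by Lagrange every subgroup order divides 16. Divisors: 1, 2, 4, 8, 16.
Subgroups by order — order 1: 1; order 2: 9; order 4: 5; order 8: 3; order 16: 1.
Total: 1 + 9 + 5 + 3 + 1 = 19.

19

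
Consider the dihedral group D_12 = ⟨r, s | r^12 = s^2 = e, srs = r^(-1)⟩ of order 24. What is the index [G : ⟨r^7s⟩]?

|⟨r^7s⟩| = 2 and |G| = 24.
By Lagrange, [G : H] = |G|/|H| = 24/2 = 12.

12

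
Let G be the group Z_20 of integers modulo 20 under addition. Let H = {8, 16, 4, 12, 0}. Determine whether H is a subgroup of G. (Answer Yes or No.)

Yes

|H| = 5 divides |G| = 20, consistent with Lagrange.
H contains the identity, every element's inverse is in H, and H is closed under +: it is a subgroup.
In fact H = ⟨16⟩.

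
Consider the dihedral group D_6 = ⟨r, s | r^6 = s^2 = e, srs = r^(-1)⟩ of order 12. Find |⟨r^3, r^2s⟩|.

4

|⟨r^3⟩| = 2 and |⟨r^2s⟩| = 2, so |H| is a multiple of lcm(2, 2) = 2 and divides |G| = 12.
Closing under the operation: H = {e, r^3, r^2s, r^5s}, so |H| = 4.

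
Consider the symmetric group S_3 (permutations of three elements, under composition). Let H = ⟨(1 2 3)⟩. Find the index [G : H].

2

|⟨(1 2 3)⟩| = 3 and |G| = 6.
By Lagrange, [G : H] = |G|/|H| = 6/3 = 2.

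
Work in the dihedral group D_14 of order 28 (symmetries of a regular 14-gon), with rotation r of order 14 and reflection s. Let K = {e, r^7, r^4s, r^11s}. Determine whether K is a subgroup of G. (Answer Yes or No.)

Yes

|K| = 4 divides |G| = 28, consistent with Lagrange.
K contains the identity, every element's inverse is in K, and K is closed under ·: it is a subgroup.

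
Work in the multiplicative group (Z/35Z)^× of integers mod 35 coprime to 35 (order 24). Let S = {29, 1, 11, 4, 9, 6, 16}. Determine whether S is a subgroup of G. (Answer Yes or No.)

|S| = 7 does not divide |G| = 24, so by Lagrange S is not a subgroup.

No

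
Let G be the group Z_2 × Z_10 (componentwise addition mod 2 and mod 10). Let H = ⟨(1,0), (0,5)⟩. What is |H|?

4

|⟨(1,0)⟩| = 2 and |⟨(0,5)⟩| = 2, so |H| is a multiple of lcm(2, 2) = 2 and divides |G| = 20.
Closing under the operation: H = {(0,0), (0,5), (1,0), (1,5)}, so |H| = 4.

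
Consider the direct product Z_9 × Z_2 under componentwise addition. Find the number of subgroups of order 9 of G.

|G| = 18 and 9 | 18, so subgroups of order 9 are possible by Lagrange.
The subgroups of order 9 are: {(0,0), (1,0), (2,0), (3,0), (4,0), (5,0), (6,0), (7,0), (8,0)}.
So G has 1 subgroup of order 9.

1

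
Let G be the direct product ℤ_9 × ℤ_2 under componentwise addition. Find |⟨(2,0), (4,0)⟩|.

9

|⟨(2,0)⟩| = 9 and |⟨(4,0)⟩| = 9, so |H| is a multiple of lcm(9, 9) = 9 and divides |G| = 18.
Closing under the operation: H = {(0,0), (1,0), (2,0), (3,0), (4,0), (5,0), (6,0), (7,0), (8,0)}, so |H| = 9.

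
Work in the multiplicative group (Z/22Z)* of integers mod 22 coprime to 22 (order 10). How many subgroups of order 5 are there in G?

1

|G| = 10 and 5 | 10, so subgroups of order 5 are possible by Lagrange.
The subgroups of order 5 are: {1, 3, 5, 9, 15}.
So G has 1 subgroup of order 5.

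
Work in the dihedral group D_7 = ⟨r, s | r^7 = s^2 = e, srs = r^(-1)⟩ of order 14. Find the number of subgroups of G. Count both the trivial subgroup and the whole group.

10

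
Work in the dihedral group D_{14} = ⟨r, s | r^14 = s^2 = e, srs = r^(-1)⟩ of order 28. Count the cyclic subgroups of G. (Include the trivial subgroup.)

18

Group the elements of G by the cyclic subgroup they generate; each cyclic subgroup of order d accounts for φ(d) elements.
Cyclic subgroups by order — order 1: 1; order 2: 15; order 7: 1; order 14: 1.
Total: 18.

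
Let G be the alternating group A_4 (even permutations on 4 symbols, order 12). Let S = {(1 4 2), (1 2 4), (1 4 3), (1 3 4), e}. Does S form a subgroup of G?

No

|S| = 5 does not divide |G| = 12, so by Lagrange S is not a subgroup.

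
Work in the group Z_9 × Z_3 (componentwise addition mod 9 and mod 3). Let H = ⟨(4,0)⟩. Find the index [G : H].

|⟨(4,0)⟩| = 9 and |G| = 27.
By Lagrange, [G : H] = |G|/|H| = 27/9 = 3.

3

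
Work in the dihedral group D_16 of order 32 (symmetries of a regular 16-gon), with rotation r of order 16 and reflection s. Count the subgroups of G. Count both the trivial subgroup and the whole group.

|G| = 32, so by Lagrange every subgroup order divides 32. Divisors: 1, 2, 4, 8, 16, 32.
Subgroups by order — order 1: 1; order 2: 17; order 4: 9; order 8: 5; order 16: 3; order 32: 1.
Total: 1 + 17 + 9 + 5 + 3 + 1 = 36.

36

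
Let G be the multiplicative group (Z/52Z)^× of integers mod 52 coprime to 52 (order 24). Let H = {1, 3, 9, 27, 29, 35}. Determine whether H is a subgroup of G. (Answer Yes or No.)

Yes

|H| = 6 divides |G| = 24, consistent with Lagrange.
H contains the identity, every element's inverse is in H, and H is closed under ·: it is a subgroup.
In fact H = ⟨3⟩.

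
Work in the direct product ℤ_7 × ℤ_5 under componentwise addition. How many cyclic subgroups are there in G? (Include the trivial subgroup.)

A cyclic subgroup of order d is generated by each of its φ(d) elements of order d, so the cyclic subgroups of order d number (#elements of order d)/φ(d).
Cyclic subgroups by order — order 1: 1; order 5: 1; order 7: 1; order 35: 1.
Total: 4.

4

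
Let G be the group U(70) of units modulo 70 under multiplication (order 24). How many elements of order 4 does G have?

4

The elements of order 4 are: 13, 27, 43, 57.
That's 4.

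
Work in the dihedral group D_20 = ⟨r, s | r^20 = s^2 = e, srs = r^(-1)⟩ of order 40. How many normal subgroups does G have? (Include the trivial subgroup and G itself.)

9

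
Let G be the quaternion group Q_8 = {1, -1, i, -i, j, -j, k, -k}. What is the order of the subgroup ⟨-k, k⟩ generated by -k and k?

|⟨-k⟩| = 4 and |⟨k⟩| = 4, so |H| is a multiple of lcm(4, 4) = 4 and divides |G| = 8.
Closing under the operation: H = {1, -1, k, -k}, so |H| = 4.

4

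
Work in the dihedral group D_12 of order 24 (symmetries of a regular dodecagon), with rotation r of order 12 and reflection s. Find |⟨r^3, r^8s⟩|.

8

|⟨r^3⟩| = 4 and |⟨r^8s⟩| = 2, so |H| is a multiple of lcm(4, 2) = 4 and divides |G| = 24.
Closing under the operation: H = {e, r^3, r^6, r^9, r^2s, r^5s, r^8s, r^11s}, so |H| = 8.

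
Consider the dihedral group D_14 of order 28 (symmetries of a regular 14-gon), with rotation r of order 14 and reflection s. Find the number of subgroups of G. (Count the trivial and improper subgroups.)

28

|G| = 28, so by Lagrange every subgroup order divides 28. Divisors: 1, 2, 4, 7, 14, 28.
Subgroups by order — order 1: 1; order 2: 15; order 4: 7; order 7: 1; order 14: 3; order 28: 1.
Total: 1 + 15 + 7 + 1 + 3 + 1 = 28.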